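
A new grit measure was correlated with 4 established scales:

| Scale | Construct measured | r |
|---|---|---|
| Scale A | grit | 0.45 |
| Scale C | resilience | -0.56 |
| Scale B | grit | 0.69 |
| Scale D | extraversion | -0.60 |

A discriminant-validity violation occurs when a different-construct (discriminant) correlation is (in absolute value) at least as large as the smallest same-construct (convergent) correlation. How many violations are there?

2

Convergent (same construct = grit): Scale A, Scale B.
Smallest convergent = 0.45. Discriminant |r|: 0.56, 0.60; count ≥ 0.45 → 2.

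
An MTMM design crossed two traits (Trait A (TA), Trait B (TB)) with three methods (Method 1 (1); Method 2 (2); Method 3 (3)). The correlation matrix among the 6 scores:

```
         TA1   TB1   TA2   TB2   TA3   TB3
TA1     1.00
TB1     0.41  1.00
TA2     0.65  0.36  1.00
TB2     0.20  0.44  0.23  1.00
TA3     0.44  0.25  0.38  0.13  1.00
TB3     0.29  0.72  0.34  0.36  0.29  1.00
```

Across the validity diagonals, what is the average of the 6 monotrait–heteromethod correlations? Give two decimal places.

Convergent values: 0.65, 0.44, 0.38, 0.44, 0.72, 0.36; mean = 2.99/6 = 0.50.

0.50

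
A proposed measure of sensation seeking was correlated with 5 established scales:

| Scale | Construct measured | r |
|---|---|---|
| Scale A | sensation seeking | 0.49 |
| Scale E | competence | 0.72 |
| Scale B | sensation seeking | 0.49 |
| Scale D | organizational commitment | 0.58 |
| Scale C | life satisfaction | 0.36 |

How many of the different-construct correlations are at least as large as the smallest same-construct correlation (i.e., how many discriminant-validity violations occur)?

2

Convergent (same construct = sensation seeking): Scale A, Scale B.
Smallest convergent = 0.49. Discriminant values: 0.72, 0.58, 0.36; count ≥ 0.49 → 2.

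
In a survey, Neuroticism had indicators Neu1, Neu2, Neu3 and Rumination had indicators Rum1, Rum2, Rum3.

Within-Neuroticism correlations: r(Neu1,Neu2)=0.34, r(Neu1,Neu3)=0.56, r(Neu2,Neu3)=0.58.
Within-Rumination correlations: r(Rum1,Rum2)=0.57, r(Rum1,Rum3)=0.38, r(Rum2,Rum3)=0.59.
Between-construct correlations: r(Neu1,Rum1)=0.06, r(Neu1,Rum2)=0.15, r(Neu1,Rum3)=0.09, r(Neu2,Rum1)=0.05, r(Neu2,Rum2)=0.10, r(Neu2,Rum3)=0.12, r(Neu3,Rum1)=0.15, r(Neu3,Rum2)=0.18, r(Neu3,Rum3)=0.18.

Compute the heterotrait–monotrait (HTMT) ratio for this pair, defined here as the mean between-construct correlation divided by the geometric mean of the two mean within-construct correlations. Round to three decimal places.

Mean between = 1.08/9 = 0.1200.
Mean within-Neu = 1.48/3 = 0.4933; mean within-Rum = 1.54/3 = 0.5133.
Geometric mean = √(0.4933 × 0.5133) = 0.5032.
HTMT = 0.1200 / 0.5032 = 0.238.

0.238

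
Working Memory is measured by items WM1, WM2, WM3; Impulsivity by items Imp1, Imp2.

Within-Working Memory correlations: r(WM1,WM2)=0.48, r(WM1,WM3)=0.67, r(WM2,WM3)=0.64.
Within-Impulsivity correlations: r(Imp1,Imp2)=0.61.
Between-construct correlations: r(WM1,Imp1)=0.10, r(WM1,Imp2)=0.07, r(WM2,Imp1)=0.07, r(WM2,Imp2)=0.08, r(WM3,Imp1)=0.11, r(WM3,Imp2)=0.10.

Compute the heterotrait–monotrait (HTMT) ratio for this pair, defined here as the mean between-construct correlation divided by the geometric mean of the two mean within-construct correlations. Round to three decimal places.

Between-construct mean = 0.53/6 = 0.0883.
Mean within-WM = 1.79/3 = 0.5967; mean within-Imp = 0.61/1 = 0.6100.
Geometric mean = √(0.5967 × 0.6100) = 0.6033.
HTMT = 0.0883 / 0.6033 = 0.146.

0.146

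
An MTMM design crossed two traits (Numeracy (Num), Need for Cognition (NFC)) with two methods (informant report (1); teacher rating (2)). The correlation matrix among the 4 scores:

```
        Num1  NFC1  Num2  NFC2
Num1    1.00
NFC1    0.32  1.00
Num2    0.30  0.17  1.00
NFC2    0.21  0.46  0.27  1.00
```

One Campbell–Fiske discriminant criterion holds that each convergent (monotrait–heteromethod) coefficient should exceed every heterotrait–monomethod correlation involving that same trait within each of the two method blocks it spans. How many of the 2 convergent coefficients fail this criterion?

Each convergent coefficient versus the relevant comparison correlations:
Num (methods 1·2): 0.30 vs {0.32, 0.27} → fail.
NFC (methods 1·2): 0.46 vs {0.32, 0.27} → pass.
1 of 2 fail.

1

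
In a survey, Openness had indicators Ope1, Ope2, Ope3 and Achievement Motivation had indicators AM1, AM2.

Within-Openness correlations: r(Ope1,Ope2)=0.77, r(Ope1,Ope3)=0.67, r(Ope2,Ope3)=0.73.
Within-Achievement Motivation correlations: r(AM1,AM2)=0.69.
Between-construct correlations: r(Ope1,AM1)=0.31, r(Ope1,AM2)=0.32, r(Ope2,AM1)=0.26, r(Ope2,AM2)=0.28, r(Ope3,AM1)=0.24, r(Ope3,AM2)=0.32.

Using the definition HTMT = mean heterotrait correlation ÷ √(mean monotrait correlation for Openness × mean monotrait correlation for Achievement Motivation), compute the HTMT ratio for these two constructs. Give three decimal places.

Mean heterotrait r = 1.73/6 = 0.2883.
Mean within-Ope = 2.17/3 = 0.7233; mean within-AM = 0.69/1 = 0.6900.
Geometric mean = √(0.7233 × 0.6900) = 0.7065.
HTMT = 0.2883 / 0.7065 = 0.408.

0.408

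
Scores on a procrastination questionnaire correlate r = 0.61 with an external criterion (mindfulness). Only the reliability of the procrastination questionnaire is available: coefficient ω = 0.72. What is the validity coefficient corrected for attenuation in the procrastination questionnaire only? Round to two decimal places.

0.72

Single correction: r_c = r_obs / √r_xx = 0.61 / √0.72 = 0.61 / 0.8485 ≈ 0.72.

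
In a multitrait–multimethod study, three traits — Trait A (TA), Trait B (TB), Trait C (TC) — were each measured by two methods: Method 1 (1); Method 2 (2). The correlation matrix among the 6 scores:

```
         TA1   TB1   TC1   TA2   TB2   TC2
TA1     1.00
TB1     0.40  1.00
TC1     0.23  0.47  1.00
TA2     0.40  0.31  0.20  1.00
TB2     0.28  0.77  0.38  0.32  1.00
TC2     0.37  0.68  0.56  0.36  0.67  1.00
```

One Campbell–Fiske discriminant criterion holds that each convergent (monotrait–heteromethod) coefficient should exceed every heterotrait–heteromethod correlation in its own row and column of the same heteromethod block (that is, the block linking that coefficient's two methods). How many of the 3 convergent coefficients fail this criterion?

Checking each validity diagonal entry against its comparison values:
TA (methods 1·2): 0.40 vs {0.28, 0.31, 0.37, 0.20} → pass.
TB (methods 1·2): 0.77 vs {0.31, 0.28, 0.68, 0.38} → pass.
TC (methods 1·2): 0.56 vs {0.20, 0.37, 0.38, 0.68} → fail.
1 of 3 fail.

1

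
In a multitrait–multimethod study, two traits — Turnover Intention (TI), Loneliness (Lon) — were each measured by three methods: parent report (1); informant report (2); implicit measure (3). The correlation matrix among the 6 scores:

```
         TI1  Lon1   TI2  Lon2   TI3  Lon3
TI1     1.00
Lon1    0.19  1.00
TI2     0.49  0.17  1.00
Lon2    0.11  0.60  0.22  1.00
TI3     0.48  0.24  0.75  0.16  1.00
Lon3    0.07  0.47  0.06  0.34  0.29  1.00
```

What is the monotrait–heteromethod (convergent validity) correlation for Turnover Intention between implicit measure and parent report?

0.48

Same trait (TI), different methods: r(TI3, TI1) = 0.48.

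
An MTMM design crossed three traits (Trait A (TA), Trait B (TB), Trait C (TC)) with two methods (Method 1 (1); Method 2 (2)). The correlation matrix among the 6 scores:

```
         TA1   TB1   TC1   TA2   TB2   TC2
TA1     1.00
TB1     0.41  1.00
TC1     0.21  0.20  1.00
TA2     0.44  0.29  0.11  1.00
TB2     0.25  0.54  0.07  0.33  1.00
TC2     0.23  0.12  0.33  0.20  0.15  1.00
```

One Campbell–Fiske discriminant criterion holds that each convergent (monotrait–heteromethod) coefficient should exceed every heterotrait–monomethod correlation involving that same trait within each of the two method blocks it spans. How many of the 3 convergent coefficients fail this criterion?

0

Each convergent coefficient versus the relevant comparison correlations:
TA (methods 1·2): 0.44 vs {0.41, 0.33, 0.21, 0.20} → pass.
TB (methods 1·2): 0.54 vs {0.41, 0.33, 0.20, 0.15} → pass.
TC (methods 1·2): 0.33 vs {0.21, 0.20, 0.20, 0.15} → pass.
0 of 3 fail.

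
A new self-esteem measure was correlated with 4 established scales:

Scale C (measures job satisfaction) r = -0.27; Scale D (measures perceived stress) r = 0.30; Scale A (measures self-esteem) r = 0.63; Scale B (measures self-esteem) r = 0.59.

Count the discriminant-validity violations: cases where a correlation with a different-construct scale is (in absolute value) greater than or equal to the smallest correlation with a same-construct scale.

Convergent (same construct = self-esteem): Scale A, Scale B.
Smallest convergent = 0.59. Discriminant |r|: 0.27, 0.30; count ≥ 0.59 → 0.

0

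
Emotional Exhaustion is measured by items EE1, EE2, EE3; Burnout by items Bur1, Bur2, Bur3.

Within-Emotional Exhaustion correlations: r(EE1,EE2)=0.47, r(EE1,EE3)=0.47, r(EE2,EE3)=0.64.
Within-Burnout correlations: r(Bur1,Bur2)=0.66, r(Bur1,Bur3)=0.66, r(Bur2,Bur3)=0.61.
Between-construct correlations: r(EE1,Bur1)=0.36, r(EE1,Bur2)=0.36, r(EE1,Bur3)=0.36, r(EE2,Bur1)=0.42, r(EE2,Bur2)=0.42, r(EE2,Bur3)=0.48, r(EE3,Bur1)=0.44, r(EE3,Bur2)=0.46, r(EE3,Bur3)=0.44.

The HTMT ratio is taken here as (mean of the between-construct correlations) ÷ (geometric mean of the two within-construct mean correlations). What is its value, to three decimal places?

0.714

Mean between = 3.74/9 = 0.4156.
Mean within-EE = 1.58/3 = 0.5267; mean within-Bur = 1.93/3 = 0.6433.
Geometric mean = √(0.5267 × 0.6433) = 0.5821.
HTMT = 0.4156 / 0.5821 = 0.714.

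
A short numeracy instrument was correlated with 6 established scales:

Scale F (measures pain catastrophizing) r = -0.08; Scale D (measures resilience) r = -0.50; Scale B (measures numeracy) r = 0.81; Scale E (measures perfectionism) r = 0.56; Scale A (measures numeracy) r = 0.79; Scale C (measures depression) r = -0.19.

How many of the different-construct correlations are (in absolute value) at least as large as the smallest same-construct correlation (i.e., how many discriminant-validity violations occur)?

0

Convergent (same construct = numeracy): Scale B, Scale A.
Smallest convergent = 0.79. Discriminant |r|: 0.08, 0.50, 0.56, 0.19; count ≥ 0.79 → 0.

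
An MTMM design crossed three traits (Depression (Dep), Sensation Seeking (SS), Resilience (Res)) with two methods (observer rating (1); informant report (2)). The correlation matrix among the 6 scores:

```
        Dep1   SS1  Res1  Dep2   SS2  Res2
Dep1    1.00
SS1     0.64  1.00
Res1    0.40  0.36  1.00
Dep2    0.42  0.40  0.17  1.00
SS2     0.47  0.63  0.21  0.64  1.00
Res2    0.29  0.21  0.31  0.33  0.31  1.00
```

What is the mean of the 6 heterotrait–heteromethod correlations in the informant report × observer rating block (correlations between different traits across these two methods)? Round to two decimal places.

HTHM values (method 2 × method 1): 0.40, 0.17, 0.47, 0.21, 0.29, 0.21; mean = 1.75/6 = 0.29.

0.29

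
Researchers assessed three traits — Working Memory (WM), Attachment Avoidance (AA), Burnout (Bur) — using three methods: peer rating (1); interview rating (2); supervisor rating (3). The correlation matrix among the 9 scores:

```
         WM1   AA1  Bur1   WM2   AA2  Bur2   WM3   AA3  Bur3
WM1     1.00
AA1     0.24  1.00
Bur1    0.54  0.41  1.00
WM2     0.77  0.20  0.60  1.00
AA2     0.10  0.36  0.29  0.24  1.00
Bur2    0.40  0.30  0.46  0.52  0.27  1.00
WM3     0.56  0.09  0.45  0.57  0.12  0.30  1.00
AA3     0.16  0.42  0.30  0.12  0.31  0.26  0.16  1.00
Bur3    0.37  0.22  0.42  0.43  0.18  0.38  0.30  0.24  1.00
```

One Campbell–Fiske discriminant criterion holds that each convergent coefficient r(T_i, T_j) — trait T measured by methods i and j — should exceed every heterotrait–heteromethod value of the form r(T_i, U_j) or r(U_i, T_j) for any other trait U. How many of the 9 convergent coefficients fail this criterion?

Convergent coefficients and their comparison sets:
WM (methods 1·2): 0.77 vs {0.10, 0.20, 0.40, 0.60} → pass.
WM (methods 1·3): 0.56 vs {0.16, 0.09, 0.37, 0.45} → pass.
WM (methods 2·3): 0.57 vs {0.12, 0.12, 0.43, 0.30} → pass.
AA (methods 1·2): 0.36 vs {0.20, 0.10, 0.30, 0.29} → pass.
AA (methods 1·3): 0.42 vs {0.09, 0.16, 0.22, 0.30} → pass.
AA (methods 2·3): 0.31 vs {0.12, 0.12, 0.18, 0.26} → pass.
Bur (methods 1·2): 0.46 vs {0.60, 0.40, 0.29, 0.30} → fail.
Bur (methods 1·3): 0.42 vs {0.45, 0.37, 0.30, 0.22} → fail.
Bur (methods 2·3): 0.38 vs {0.30, 0.43, 0.26, 0.18} → fail.
3 of 9 fail.

3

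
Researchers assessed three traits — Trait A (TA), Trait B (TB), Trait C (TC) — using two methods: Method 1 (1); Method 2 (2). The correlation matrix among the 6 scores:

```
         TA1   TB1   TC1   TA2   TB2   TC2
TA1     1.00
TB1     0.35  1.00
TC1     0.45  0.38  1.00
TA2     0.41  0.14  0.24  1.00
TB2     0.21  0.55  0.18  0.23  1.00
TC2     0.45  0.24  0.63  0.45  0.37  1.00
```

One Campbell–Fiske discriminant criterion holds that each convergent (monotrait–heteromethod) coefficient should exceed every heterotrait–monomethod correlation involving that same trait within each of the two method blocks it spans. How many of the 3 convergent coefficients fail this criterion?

Checking each validity diagonal entry against its comparison values:
TA (methods 1·2): 0.41 vs {0.35, 0.23, 0.45, 0.45} → fail.
TB (methods 1·2): 0.55 vs {0.35, 0.23, 0.38, 0.37} → pass.
TC (methods 1·2): 0.63 vs {0.45, 0.45, 0.38, 0.37} → pass.
1 of 3 fail.

1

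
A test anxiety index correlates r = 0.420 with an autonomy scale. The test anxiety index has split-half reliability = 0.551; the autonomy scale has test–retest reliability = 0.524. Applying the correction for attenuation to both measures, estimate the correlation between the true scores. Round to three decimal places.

0.782

r_true = r_obs / √(r_xx · r_yy) = 0.420 / √(0.551 × 0.524) = 0.420 / √0.288724 = 0.420 / 0.5373 ≈ 0.782.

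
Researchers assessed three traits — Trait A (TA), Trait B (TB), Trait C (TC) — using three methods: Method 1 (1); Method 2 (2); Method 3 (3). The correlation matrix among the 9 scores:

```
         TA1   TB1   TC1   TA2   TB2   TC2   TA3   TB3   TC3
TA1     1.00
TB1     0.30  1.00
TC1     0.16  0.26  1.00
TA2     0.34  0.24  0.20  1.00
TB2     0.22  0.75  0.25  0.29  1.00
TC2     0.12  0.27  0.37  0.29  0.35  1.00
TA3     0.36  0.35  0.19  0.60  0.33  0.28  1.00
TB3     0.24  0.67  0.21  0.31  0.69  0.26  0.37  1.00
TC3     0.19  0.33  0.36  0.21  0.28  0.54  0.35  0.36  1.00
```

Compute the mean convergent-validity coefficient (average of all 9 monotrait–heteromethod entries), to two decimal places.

Convergent values: 0.34, 0.36, 0.60, 0.75, 0.67, 0.69, 0.37, 0.36, 0.54; mean = 4.68/9 = 0.52.

0.52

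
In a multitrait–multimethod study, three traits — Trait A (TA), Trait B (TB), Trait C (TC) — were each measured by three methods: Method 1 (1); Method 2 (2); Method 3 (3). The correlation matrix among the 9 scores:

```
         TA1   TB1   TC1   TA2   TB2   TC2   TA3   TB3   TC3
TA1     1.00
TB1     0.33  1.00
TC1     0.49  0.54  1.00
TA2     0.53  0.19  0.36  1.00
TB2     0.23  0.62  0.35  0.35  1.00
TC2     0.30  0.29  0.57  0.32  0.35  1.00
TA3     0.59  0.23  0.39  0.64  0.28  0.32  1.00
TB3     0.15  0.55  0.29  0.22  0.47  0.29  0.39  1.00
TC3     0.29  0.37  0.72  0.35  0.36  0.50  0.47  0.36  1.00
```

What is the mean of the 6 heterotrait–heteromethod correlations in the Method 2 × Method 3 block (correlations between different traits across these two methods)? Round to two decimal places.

0.30

HTHM values (method 2 × method 3): 0.22, 0.35, 0.28, 0.36, 0.32, 0.29; mean = 1.82/6 = 0.30.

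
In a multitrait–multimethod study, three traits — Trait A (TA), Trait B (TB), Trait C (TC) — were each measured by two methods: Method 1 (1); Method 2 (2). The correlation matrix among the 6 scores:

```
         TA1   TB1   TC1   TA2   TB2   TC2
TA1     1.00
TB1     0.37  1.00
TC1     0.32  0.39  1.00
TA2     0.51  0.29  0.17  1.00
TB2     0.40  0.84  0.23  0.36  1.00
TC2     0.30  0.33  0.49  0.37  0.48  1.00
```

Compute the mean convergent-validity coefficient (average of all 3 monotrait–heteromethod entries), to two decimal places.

0.61

Convergent values: 0.51, 0.84, 0.49; mean = 1.84/3 = 0.61.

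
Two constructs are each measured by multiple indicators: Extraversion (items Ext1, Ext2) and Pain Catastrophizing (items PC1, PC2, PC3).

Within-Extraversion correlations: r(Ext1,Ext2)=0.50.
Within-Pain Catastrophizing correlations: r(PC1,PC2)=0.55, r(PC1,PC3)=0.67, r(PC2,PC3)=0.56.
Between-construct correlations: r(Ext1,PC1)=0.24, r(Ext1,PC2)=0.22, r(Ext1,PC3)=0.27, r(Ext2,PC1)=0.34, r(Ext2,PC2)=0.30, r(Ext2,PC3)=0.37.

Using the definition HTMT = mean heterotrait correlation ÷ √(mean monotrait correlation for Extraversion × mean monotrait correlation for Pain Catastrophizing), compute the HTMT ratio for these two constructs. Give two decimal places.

Between-construct mean = 1.74/6 = 0.2900.
Mean within-Ext = 0.50/1 = 0.5000; mean within-PC = 1.78/3 = 0.5933.
Geometric mean = √(0.5000 × 0.5933) = 0.5447.
HTMT = 0.2900 / 0.5447 = 0.53.

0.53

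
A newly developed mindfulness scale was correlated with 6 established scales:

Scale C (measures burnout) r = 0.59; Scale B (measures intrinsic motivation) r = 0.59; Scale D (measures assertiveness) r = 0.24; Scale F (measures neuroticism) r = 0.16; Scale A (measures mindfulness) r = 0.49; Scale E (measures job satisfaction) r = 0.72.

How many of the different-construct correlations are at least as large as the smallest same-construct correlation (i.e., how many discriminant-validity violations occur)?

3

Convergent (same construct = mindfulness): Scale A.
Smallest convergent = 0.49. Discriminant values: 0.59, 0.59, 0.24, 0.16, 0.72; count ≥ 0.49 → 3.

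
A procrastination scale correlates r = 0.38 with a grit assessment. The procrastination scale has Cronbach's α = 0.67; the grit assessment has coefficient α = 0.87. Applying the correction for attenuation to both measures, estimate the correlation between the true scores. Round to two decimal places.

r_true = r_obs / √(r_xx · r_yy) = 0.38 / √(0.67 × 0.87) = 0.38 / √0.5829 = 0.38 / 0.7635 ≈ 0.50.

0.50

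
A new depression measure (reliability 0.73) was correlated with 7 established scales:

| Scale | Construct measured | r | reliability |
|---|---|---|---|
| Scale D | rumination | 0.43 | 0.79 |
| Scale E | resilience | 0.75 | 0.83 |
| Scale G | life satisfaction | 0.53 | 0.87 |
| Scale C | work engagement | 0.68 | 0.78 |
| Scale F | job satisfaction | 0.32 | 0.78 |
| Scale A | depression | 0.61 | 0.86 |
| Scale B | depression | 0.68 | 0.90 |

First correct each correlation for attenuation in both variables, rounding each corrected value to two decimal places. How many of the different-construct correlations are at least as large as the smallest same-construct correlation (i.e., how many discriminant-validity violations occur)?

2

Disattenuated r (r / √(r_scale · r_new)):
  Scale D (disc): 0.43 / √(0.79·0.73) = 0.57
  Scale E (disc): 0.75 / √(0.83·0.73) = 0.96
  Scale G (disc): 0.53 / √(0.87·0.73) = 0.67
  Scale C (disc): 0.68 / √(0.78·0.73) = 0.90
  Scale F (disc): 0.32 / √(0.78·0.73) = 0.42
  Scale A (conv): 0.61 / √(0.86·0.73) = 0.77
  Scale B (conv): 0.68 / √(0.90·0.73) = 0.84
Smallest convergent = 0.77. Discriminant values: 0.57, 0.96, 0.67, 0.90, 0.42; count ≥ 0.77 → 2.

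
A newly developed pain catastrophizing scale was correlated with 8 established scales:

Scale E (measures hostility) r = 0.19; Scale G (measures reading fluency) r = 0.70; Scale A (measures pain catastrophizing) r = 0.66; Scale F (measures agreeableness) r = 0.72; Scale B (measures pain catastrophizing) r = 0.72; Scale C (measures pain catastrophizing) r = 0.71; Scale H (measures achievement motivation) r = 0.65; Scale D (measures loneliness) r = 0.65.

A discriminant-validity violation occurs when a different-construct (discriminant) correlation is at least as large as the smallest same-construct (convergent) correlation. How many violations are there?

2

Convergent (same construct = pain catastrophizing): Scale A, Scale B, Scale C.
Smallest convergent = 0.66. Discriminant values: 0.19, 0.70, 0.72, 0.65, 0.65; count ≥ 0.66 → 2.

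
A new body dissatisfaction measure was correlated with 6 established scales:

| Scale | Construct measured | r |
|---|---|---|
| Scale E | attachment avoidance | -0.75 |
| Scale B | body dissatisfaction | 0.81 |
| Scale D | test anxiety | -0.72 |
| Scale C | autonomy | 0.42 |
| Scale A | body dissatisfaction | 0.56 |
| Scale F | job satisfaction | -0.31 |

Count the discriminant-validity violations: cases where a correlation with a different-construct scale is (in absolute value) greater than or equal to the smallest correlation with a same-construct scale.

2

Convergent (same construct = body dissatisfaction): Scale B, Scale A.
Smallest convergent = 0.56. Discriminant |r|: 0.75, 0.72, 0.42, 0.31; count ≥ 0.56 → 2.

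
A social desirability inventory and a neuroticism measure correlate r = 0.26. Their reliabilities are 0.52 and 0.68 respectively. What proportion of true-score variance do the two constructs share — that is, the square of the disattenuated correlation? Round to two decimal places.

Disattenuated r = 0.26 / √(0.52 × 0.68) = 0.26 / 0.5946 = 0.4373.
Shared true-score variance = 0.4373² = 0.1912 ≈ 0.19.

0.19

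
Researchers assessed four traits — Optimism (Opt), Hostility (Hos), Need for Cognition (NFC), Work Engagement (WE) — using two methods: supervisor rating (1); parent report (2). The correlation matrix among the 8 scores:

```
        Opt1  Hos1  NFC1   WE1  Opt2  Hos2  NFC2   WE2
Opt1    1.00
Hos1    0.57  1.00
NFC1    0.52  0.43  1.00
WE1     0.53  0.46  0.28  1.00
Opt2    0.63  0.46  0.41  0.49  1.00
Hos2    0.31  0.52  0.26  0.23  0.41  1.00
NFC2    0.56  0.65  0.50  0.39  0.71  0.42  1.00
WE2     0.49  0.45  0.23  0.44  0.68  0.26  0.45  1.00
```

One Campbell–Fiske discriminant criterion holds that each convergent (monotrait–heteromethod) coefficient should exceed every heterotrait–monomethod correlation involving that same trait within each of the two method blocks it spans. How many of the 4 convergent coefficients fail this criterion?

Each convergent coefficient versus the relevant comparison correlations:
Opt (methods 1·2): 0.63 vs {0.57, 0.41, 0.52, 0.71, 0.53, 0.68} → fail.
Hos (methods 1·2): 0.52 vs {0.57, 0.41, 0.43, 0.42, 0.46, 0.26} → fail.
NFC (methods 1·2): 0.50 vs {0.52, 0.71, 0.43, 0.42, 0.28, 0.45} → fail.
WE (methods 1·2): 0.44 vs {0.53, 0.68, 0.46, 0.26, 0.28, 0.45} → fail.
4 of 4 fail.

4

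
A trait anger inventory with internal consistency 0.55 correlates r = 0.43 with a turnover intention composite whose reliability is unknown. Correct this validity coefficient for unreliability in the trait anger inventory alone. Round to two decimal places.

Single correction: r_c = r_obs / √r_xx = 0.43 / √0.55 = 0.43 / 0.7416 ≈ 0.58.

0.58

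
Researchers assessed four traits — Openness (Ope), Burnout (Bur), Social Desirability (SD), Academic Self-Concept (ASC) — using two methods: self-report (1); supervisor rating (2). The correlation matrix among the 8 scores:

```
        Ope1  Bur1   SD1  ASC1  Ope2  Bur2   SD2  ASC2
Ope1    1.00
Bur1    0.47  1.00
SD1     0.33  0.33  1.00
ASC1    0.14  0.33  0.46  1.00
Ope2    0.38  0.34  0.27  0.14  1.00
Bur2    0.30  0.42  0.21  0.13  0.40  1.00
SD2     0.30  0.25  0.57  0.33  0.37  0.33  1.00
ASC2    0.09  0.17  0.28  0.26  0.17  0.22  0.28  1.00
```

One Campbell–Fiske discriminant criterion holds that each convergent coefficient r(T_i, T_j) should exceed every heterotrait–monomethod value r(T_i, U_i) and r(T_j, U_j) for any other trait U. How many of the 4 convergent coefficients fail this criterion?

3

Checking each validity diagonal entry against its comparison values:
Ope (methods 1·2): 0.38 vs {0.47, 0.40, 0.33, 0.37, 0.14, 0.17} → fail.
Bur (methods 1·2): 0.42 vs {0.47, 0.40, 0.33, 0.33, 0.33, 0.22} → fail.
SD (methods 1·2): 0.57 vs {0.33, 0.37, 0.33, 0.33, 0.46, 0.28} → pass.
ASC (methods 1·2): 0.26 vs {0.14, 0.17, 0.33, 0.22, 0.46, 0.28} → fail.
3 of 4 fail.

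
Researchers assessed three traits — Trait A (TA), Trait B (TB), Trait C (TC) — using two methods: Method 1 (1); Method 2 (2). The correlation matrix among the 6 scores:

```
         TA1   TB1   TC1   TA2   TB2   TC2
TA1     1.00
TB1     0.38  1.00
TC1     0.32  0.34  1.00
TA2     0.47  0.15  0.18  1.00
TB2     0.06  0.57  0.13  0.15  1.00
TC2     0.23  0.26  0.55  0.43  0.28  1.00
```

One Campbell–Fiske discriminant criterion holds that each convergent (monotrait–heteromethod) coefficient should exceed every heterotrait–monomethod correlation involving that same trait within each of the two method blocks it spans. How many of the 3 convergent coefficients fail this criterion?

0

Checking each validity diagonal entry against its comparison values:
TA (methods 1·2): 0.47 vs {0.38, 0.15, 0.32, 0.43} → pass.
TB (methods 1·2): 0.57 vs {0.38, 0.15, 0.34, 0.28} → pass.
TC (methods 1·2): 0.55 vs {0.32, 0.43, 0.34, 0.28} → pass.
0 of 3 fail.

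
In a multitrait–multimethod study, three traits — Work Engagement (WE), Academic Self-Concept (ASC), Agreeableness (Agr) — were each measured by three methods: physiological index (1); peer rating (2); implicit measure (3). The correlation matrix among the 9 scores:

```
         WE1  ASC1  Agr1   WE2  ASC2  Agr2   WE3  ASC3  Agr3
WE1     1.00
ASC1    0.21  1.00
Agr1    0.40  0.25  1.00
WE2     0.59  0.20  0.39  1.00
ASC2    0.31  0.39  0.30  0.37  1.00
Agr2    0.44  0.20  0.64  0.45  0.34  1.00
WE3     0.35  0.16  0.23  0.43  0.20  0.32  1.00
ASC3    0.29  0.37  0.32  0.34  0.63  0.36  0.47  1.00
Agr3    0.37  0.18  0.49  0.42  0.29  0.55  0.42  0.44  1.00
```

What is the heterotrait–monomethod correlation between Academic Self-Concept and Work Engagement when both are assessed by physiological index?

0.21

Different traits, same method: r(ASC1, WE1) = 0.21.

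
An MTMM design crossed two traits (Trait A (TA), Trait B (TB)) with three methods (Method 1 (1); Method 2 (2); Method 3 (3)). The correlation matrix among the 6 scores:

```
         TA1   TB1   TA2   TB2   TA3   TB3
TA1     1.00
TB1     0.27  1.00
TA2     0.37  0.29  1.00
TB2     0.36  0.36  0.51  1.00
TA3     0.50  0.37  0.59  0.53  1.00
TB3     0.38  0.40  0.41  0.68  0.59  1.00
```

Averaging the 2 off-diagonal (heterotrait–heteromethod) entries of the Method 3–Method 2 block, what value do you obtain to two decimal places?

HTHM values (method 3 × method 2): 0.53, 0.41; mean = 0.94/2 = 0.47.

0.47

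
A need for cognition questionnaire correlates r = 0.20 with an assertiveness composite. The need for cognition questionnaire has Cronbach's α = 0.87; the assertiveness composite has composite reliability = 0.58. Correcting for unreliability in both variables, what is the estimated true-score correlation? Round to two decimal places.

0.28

r_true = r_obs / √(r_xx · r_yy) = 0.20 / √(0.87 × 0.58) = 0.20 / √0.5046 = 0.20 / 0.7104 ≈ 0.28.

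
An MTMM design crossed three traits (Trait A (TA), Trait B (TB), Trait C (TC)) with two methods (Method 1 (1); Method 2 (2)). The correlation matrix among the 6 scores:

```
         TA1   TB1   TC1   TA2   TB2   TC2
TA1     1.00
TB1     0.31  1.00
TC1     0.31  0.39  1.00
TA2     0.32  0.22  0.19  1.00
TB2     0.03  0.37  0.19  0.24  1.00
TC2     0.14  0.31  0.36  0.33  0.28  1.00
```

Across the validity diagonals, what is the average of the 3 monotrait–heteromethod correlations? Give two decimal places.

0.35

Convergent values: 0.32, 0.37, 0.36; mean = 1.05/3 = 0.35.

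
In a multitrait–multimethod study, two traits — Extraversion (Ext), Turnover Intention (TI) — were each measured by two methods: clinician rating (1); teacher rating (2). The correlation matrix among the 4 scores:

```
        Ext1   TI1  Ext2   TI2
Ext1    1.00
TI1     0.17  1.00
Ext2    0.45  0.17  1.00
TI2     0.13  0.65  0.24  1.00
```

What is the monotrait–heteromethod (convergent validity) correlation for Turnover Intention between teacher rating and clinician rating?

Same trait (TI), different methods: r(TI2, TI1) = 0.65.

0.65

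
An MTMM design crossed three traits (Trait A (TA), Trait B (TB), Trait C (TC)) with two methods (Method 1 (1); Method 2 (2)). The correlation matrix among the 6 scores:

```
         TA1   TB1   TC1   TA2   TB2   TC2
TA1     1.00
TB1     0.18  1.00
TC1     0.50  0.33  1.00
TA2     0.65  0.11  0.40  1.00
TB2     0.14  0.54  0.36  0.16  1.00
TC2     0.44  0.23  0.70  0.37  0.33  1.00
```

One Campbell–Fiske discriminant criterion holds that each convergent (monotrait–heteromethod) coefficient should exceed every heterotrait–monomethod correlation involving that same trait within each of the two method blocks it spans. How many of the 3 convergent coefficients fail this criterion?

Checking each validity diagonal entry against its comparison values:
TA (methods 1·2): 0.65 vs {0.18, 0.16, 0.50, 0.37} → pass.
TB (methods 1·2): 0.54 vs {0.18, 0.16, 0.33, 0.33} → pass.
TC (methods 1·2): 0.70 vs {0.50, 0.37, 0.33, 0.33} → pass.
0 of 3 fail.

0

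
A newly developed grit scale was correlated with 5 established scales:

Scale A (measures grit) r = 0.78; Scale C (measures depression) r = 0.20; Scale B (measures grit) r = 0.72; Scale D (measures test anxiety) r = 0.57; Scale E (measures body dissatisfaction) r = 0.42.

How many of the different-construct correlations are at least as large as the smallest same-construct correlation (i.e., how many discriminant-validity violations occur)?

0

Convergent (same construct = grit): Scale A, Scale B.
Smallest convergent = 0.72. Discriminant values: 0.20, 0.57, 0.42; count ≥ 0.72 → 0.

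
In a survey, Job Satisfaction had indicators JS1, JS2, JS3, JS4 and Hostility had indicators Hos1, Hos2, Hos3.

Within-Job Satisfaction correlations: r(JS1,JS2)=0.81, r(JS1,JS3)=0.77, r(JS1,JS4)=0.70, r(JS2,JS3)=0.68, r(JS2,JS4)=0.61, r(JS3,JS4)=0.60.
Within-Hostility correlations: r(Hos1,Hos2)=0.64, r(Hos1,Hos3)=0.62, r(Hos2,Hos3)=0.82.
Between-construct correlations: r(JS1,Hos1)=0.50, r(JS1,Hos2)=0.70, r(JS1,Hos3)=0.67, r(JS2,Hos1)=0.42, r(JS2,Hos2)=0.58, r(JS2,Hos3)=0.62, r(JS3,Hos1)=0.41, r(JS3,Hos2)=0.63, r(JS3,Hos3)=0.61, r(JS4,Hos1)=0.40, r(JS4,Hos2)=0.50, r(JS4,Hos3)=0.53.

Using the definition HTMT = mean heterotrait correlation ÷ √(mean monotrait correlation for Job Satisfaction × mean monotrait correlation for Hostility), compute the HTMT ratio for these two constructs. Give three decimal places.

Between-construct mean = 6.57/12 = 0.5475.
Mean within-JS = 4.17/6 = 0.6950; mean within-Hos = 2.08/3 = 0.6933.
Geometric mean = √(0.6950 × 0.6933) = 0.6941.
HTMT = 0.5475 / 0.6941 = 0.789.

0.789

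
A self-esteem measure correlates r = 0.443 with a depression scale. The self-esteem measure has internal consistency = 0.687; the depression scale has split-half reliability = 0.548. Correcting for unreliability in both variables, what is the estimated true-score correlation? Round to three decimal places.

0.722

r_true = r_obs / √(r_xx · r_yy) = 0.443 / √(0.687 × 0.548) = 0.443 / √0.376476 = 0.443 / 0.6136 ≈ 0.722.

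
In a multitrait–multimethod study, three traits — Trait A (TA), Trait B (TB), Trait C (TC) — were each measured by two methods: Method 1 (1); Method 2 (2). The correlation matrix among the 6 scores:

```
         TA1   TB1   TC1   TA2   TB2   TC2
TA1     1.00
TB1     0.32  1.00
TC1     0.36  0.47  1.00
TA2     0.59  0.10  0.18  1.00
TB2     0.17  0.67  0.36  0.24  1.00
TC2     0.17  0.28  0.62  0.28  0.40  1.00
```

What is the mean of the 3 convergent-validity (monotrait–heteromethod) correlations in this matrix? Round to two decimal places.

Convergent values: 0.59, 0.67, 0.62; mean = 1.88/3 = 0.63.

0.63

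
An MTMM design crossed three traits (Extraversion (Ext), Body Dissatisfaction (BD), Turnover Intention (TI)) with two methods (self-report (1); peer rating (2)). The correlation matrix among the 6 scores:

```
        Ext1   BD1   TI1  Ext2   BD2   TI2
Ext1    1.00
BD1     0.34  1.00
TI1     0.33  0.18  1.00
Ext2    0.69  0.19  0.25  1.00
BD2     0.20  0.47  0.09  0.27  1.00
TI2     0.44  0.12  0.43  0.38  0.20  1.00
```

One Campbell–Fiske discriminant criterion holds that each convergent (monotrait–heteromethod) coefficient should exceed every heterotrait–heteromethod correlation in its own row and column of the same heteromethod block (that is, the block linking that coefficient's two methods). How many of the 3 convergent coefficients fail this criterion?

Convergent coefficients and their comparison sets:
Ext (methods 1·2): 0.69 vs {0.20, 0.19, 0.44, 0.25} → pass.
BD (methods 1·2): 0.47 vs {0.19, 0.20, 0.12, 0.09} → pass.
TI (methods 1·2): 0.43 vs {0.25, 0.44, 0.09, 0.12} → fail.
1 of 3 fail.

1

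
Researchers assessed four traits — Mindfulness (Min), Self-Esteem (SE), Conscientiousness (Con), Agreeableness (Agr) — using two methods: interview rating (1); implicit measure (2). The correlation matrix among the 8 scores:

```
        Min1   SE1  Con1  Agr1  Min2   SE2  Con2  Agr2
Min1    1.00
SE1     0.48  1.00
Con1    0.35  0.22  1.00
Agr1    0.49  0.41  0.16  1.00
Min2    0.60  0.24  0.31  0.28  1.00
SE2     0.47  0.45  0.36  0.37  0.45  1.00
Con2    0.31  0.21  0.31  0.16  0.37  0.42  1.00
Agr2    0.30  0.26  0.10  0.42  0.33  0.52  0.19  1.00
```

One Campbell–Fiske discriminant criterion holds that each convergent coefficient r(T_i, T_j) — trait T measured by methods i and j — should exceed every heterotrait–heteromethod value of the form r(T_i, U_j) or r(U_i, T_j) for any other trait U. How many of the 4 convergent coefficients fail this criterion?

Checking each validity diagonal entry against its comparison values:
Min (methods 1·2): 0.60 vs {0.47, 0.24, 0.31, 0.31, 0.30, 0.28} → pass.
SE (methods 1·2): 0.45 vs {0.24, 0.47, 0.21, 0.36, 0.26, 0.37} → fail.
Con (methods 1·2): 0.31 vs {0.31, 0.31, 0.36, 0.21, 0.10, 0.16} → fail.
Agr (methods 1·2): 0.42 vs {0.28, 0.30, 0.37, 0.26, 0.16, 0.10} → pass.
2 of 4 fail.

2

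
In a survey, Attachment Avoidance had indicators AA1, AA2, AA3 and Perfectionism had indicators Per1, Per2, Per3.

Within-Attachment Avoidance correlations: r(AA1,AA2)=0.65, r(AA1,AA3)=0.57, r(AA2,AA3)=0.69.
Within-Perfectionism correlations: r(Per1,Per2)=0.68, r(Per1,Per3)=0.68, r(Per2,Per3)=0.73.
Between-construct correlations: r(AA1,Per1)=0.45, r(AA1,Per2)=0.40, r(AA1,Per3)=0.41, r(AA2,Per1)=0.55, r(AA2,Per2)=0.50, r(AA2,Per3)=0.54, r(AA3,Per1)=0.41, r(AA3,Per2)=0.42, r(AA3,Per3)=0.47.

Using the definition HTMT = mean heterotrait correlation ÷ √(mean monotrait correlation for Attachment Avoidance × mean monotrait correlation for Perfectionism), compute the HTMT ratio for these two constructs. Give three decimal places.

0.692

Mean heterotrait r = 4.15/9 = 0.4611.
Mean within-AA = 1.91/3 = 0.6367; mean within-Per = 2.09/3 = 0.6967.
Geometric mean = √(0.6367 × 0.6967) = 0.6660.
HTMT = 0.4611 / 0.6660 = 0.692.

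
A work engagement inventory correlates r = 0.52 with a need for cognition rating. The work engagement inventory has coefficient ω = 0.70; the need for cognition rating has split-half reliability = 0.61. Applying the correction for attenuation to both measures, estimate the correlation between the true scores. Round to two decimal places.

r_true = r_obs / √(r_xx · r_yy) = 0.52 / √(0.70 × 0.61) = 0.52 / √0.4270 = 0.52 / 0.6535 ≈ 0.80.

0.80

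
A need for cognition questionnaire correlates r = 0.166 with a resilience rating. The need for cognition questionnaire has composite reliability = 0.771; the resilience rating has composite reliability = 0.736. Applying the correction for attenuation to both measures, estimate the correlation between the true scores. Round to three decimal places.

r_true = r_obs / √(r_xx · r_yy) = 0.166 / √(0.771 × 0.736) = 0.166 / √0.567456 = 0.166 / 0.7533 ≈ 0.220.

0.220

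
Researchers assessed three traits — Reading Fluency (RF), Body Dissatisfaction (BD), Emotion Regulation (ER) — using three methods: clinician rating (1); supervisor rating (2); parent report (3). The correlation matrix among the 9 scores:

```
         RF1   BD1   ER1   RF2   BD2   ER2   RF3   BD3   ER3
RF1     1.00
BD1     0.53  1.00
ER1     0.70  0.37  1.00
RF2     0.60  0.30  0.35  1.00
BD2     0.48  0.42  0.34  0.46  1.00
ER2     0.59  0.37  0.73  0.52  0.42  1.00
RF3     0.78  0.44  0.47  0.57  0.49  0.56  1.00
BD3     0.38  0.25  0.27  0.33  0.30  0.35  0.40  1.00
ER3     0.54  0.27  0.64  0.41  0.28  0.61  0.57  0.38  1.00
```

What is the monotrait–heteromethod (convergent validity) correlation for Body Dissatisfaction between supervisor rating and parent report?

0.30

Same trait (BD), different methods: r(BD2, BD3) = 0.30.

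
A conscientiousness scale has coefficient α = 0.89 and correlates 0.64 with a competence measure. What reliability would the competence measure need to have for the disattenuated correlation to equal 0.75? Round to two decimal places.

0.82

r_true = r_obs / √(r_xx · r_yy) ⇒ 0.75 = 0.64 / √(0.89 · r_yy).
√(0.89 · r_yy) = 0.64 / 0.75 = 0.8533; 0.89 · r_yy = 0.7281; r_yy = 0.7281 / 0.89 ≈ 0.82.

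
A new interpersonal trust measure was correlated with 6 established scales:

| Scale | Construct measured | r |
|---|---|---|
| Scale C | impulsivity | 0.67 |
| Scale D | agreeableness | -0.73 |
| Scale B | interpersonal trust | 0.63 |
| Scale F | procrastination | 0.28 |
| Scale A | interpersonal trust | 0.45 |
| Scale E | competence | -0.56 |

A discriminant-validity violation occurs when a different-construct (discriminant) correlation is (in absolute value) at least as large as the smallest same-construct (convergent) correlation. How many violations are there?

Convergent (same construct = interpersonal trust): Scale B, Scale A.
Smallest convergent = 0.45. Discriminant |r|: 0.67, 0.73, 0.28, 0.56; count ≥ 0.45 → 3.

3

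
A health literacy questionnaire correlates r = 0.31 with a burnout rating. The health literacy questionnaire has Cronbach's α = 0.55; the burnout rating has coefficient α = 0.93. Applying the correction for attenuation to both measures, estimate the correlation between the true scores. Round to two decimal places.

0.43

r_true = r_obs / √(r_xx · r_yy) = 0.31 / √(0.55 × 0.93) = 0.31 / √0.5115 = 0.31 / 0.7152 ≈ 0.43.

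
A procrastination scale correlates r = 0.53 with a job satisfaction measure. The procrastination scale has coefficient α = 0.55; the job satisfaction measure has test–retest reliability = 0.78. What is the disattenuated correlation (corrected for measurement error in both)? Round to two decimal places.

r_true = r_obs / √(r_xx · r_yy) = 0.53 / √(0.55 × 0.78) = 0.53 / √0.4290 = 0.53 / 0.6550 ≈ 0.81.

0.81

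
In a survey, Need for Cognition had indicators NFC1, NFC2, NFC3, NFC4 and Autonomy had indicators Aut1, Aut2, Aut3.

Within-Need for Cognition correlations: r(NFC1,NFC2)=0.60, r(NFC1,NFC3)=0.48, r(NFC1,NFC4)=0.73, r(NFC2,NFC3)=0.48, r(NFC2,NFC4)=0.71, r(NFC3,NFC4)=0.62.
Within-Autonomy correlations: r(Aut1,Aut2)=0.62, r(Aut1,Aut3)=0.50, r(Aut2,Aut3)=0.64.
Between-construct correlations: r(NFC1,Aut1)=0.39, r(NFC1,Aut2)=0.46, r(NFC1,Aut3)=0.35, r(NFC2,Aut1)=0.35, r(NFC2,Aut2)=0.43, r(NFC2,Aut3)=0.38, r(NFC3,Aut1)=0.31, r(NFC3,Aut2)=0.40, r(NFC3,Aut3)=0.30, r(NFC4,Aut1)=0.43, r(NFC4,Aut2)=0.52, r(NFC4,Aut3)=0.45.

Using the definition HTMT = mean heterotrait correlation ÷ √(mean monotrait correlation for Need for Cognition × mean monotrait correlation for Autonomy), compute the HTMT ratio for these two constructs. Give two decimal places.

Mean heterotrait r = 4.77/12 = 0.3975.
Mean within-NFC = 3.62/6 = 0.6033; mean within-Aut = 1.76/3 = 0.5867.
Geometric mean = √(0.6033 × 0.5867) = 0.5949.
HTMT = 0.3975 / 0.5949 = 0.67.

0.67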